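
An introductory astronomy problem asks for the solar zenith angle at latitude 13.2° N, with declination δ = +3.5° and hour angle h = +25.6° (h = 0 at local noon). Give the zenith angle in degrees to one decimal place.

θ_z = 27.1°

cos θ_z = sin ϕ sin δ + cos ϕ cos δ cos h = 0.013940 + 0.876367 = 0.890307.
θ_z = arccos(0.890307) = 27.1°.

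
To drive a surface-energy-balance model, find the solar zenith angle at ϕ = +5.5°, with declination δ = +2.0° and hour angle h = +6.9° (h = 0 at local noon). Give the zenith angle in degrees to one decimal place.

cos θ_z = sin ϕ sin δ + cos ϕ cos δ cos h = 0.003345 + 0.987585 = 0.990930.
θ_z = arccos(0.990930) = 7.7°.

θ_z = 7.7°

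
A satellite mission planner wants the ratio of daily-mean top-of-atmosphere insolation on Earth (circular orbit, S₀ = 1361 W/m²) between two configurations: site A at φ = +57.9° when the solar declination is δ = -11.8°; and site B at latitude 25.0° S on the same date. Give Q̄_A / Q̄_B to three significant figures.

Q̄_A / Q̄_B ≈ 0.270

— Configuration A (φ=+57.9°):
cos H₀ = −tan(+57.9°) tan(-11.800°) = 0.3330, H₀ = 1.2313 rad.
Bracket: H₀ sin φ sin δ + cos φ cos δ sin H₀ = 1.2313×0.84712×-0.20450 + 0.53140×0.97887×0.94292 = -0.213306 + 0.490480 = 0.277174.
Q̄ = (S₀/π) × [bracket] = (1361/π) × 0.277174 = 120.08 W/m².
— Configuration B (φ=-25.0°):
cos H₀ = −tan(-25.0°) tan(-11.800°) = -0.0974, H₀ = 1.6684 rad.
Bracket: H₀ sin φ sin δ + cos φ cos δ sin H₀ = 1.6684×-0.42262×-0.20450 + 0.90631×0.97887×0.99524 = 0.144193 + 0.882937 = 1.027130.
Q̄ = (S₀/π) × [bracket] = (1361/π) × 1.027130 = 444.97 W/m².
Ratio Q̄_A / Q̄_B = 120.08 / 444.97 = 0.2699.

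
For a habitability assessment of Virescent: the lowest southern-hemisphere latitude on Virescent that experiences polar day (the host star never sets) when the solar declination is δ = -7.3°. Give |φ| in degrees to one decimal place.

|φ| = 82.7°

Polar day requires cos H₀ = −tan φ tan δ ≤ −1, i.e. tan φ tan δ ≥ 1.
The boundary is |tan φ| · |tan δ| = 1, so |φ| = 90° − |δ| = 90° − 7.3° = 82.7° in the southern hemisphere.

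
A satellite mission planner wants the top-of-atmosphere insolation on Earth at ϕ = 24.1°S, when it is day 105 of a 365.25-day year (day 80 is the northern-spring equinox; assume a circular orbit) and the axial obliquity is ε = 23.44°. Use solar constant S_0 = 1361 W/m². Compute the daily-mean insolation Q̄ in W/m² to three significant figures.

Solar longitude: L_s = 360° × (105 − 80)/365.25 = 24.641°.
sin δ = sin 23.44° × sin 24.641° = 0.16585, so δ = +9.547°.
cos h₀ = −tan(-24.1°) tan(+9.547°) = 0.0752, h₀ = 1.4955 rad.
Bracket: h₀ sin ϕ sin δ + cos ϕ cos δ sin h₀ = 1.4955×-0.40833×0.16585 + 0.91283×0.98615×0.99717 = -0.101278 + 0.897640 = 0.796362.
Q̄ = (S_0/π) × [bracket] = (1361/π) × 0.796362 = 345.0 W/m².

Q̄ ≈ 345 W/m²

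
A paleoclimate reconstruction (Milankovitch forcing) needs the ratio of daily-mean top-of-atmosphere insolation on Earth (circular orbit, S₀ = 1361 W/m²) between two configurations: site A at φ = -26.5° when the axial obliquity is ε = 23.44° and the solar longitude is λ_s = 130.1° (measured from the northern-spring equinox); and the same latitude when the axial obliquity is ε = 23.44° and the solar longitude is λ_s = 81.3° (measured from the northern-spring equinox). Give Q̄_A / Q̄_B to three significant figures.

Q̄_A / Q̄_B ≈ 1.15

— Configuration A (φ=-26.5°):
Solar declination: sin δ = sin ε · sin λ_s = sin 23.44° × sin 130.1° = 0.30428, so δ = +17.715°.
cos H₀ = −tan(-26.5°) tan(+17.715°) = 0.1593, H₀ = 1.4109 rad.
Bracket: H₀ sin φ sin δ + cos φ cos δ sin H₀ = 1.4109×-0.44620×0.30428 + 0.89493×0.95258×0.98724 = -0.191558 + 0.841615 = 0.650057.
Q̄ = (S₀/π) × [bracket] = (1361/π) × 0.650057 = 281.62 W/m².
— Configuration B (φ=-26.5°):
Solar declination: sin δ = sin ε · sin λ_s = sin 23.44° × sin 81.3° = 0.39321, so δ = +23.154°.
cos H₀ = −tan(-26.5°) tan(+23.154°) = 0.2132, H₀ = 1.3559 rad.
Bracket: H₀ sin φ sin δ + cos φ cos δ sin H₀ = 1.3559×-0.44620×0.39321 + 0.89493×0.91945×0.97700 = -0.237893 + 0.803918 = 0.566025.
Q̄ = (S₀/π) × [bracket] = (1361/π) × 0.566025 = 245.21 W/m².
Ratio Q̄_A / Q̄_B = 281.62 / 245.21 = 1.148.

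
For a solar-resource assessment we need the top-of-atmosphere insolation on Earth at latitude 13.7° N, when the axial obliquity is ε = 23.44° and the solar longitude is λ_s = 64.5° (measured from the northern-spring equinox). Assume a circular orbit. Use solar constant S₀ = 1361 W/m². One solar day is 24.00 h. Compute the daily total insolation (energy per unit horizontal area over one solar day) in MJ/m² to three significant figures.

Solar declination: sin δ = sin ε · sin λ_s = sin 23.44° × sin 64.5° = 0.35904, so δ = +21.041°.
cos H₀ = −tan(+13.7°) tan(+21.041°) = -0.0938, H₀ = 1.6647 rad.
Bracket: H₀ sin φ sin δ + cos φ cos δ sin H₀ = 1.6647×0.23684×0.35904 + 0.97155×0.93332×0.99559 = 0.141558 + 0.902768 = 1.044326.
Q̄ = (S₀/π) × [bracket] = (1361/π) × 1.044326 = 452.42 W/m².
Daily total = Q̄ × 24.00 h × 3600 s/h = 452.42 × 24.00 × 3600 / 10⁶ = 39.09 MJ/m².

39.1 MJ/m²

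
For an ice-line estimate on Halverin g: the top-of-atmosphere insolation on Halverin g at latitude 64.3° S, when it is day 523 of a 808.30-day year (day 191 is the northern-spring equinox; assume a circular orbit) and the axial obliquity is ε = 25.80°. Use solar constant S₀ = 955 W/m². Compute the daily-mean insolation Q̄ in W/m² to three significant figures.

Q̄ ≈ 44.7 W/m²

Solar longitude: λ_s = 360° × (523 − 191)/808.30 = 147.866°.
sin δ = sin 25.80° × sin 147.866° = 0.23150, so δ = +13.385°.
cos H₀ = −tan(-64.3°) tan(+13.385°) = 0.4945, H₀ = 1.0536 rad.
Bracket: H₀ sin φ sin δ + cos φ cos δ sin H₀ = 1.0536×-0.90108×0.23150 + 0.43366×0.97283×0.86920 = -0.219781 + 0.366696 = 0.146915.
Q̄ = (S₀/π) × [bracket] = (955/π) × 0.146915 = 44.66 W/m².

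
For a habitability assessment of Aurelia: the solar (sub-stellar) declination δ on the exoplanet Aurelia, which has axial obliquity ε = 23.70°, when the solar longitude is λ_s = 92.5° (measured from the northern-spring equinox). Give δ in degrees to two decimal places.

δ = +23.68°

sin δ = sin ε · sin λ_s = sin 23.70° × sin 92.5° = 0.401565.
δ = arcsin(0.401565) = +23.68°.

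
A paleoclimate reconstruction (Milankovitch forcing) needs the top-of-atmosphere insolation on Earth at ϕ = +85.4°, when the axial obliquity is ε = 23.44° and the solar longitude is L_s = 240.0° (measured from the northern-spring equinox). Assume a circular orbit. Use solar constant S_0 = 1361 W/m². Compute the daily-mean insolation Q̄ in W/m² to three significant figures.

Solar declination: sin δ = sin ε · sin L_s = sin 23.44° × sin 240.0° = -0.34449, so δ = -20.151°.
cos h₀ = −tan(+85.4°) tan(-20.151°) = 4.5608 ≥ 1 ⇒ polar night, h₀ = 0 and Q̄ = 0.

Q̄ ≈ 0.00 W/m²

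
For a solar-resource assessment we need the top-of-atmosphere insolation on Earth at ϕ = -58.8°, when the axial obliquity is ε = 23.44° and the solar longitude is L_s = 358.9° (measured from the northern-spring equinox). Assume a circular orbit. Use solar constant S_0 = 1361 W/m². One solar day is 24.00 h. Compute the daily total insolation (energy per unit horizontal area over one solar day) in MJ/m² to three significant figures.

Solar declination: sin δ = sin ε · sin L_s = sin 23.44° × sin 358.9° = -0.00764, so δ = -0.438°.
cos h₀ = −tan(-58.8°) tan(-0.438°) = -0.0126, h₀ = 1.5834 rad.
Bracket: h₀ sin ϕ sin δ + cos ϕ cos δ sin h₀ = 1.5834×-0.85536×-0.00764 + 0.51803×0.99997×0.99992 = 0.010347 + 0.517973 = 0.528320.
Q̄ = (S_0/π) × [bracket] = (1361/π) × 0.528320 = 228.88 W/m².
Daily total = Q̄ × 24.00 h × 3600 s/h = 228.88 × 24.00 × 3600 / 10⁶ = 19.78 MJ/m².

19.8 MJ/m²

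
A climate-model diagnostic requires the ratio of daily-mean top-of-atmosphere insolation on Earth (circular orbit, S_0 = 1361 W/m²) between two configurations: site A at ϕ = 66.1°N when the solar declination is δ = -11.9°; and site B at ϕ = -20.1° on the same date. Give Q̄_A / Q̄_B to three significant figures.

— Configuration A (ϕ=+66.1°):
cos h₀ = −tan(+66.1°) tan(-11.900°) = 0.4755, h₀ = 1.0752 rad.
Bracket: h₀ sin ϕ sin δ + cos ϕ cos δ sin h₀ = 1.0752×0.91425×-0.20620 + 0.40514×0.97851×0.87969 = -0.202695 + 0.348739 = 0.146044.
Q̄ = (S_0/π) × [bracket] = (1361/π) × 0.146044 = 63.269 W/m².
— Configuration B (ϕ=-20.1°):
cos h₀ = −tan(-20.1°) tan(-11.900°) = -0.0771, h₀ = 1.6480 rad.
Bracket: h₀ sin ϕ sin δ + cos ϕ cos δ sin h₀ = 1.6480×-0.34366×-0.20620 + 0.93909×0.97851×0.99702 = 0.116782 + 0.916171 = 1.032953.
Q̄ = (S_0/π) × [bracket] = (1361/π) × 1.032953 = 447.50 W/m².
Ratio Q̄_A / Q̄_B = 63.269 / 447.50 = 0.1414.

Q̄_A / Q̄_B ≈ 0.141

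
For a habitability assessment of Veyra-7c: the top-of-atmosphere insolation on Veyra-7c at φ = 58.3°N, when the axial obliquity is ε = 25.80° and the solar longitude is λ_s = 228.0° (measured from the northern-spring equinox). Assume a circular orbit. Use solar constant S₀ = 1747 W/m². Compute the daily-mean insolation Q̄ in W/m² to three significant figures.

Q̄ ≈ 79.7 W/m²

Solar declination: sin δ = sin ε · sin λ_s = sin 25.80° × sin 228.0° = -0.32344, so δ = -18.871°.
cos H₀ = −tan(+58.3°) tan(-18.871°) = 0.5534, H₀ = 0.9843 rad.
Bracket: H₀ sin φ sin δ + cos φ cos δ sin H₀ = 0.9843×0.85081×-0.32344 + 0.52547×0.94625×0.83289 = -0.270866 + 0.414135 = 0.143269.
Q̄ = (S₀/π) × [bracket] = (1747/π) × 0.143269 = 79.67 W/m².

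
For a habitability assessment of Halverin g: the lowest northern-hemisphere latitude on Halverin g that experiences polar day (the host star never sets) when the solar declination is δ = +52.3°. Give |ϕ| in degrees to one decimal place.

|ϕ| = 37.7°

Polar day requires cos h₀ = −tan ϕ tan δ ≤ −1, i.e. tan ϕ tan δ ≥ 1.
The boundary is |tan ϕ| · |tan δ| = 1, so |ϕ| = 90° − |δ| = 90° − 52.3° = 37.7° in the northern hemisphere.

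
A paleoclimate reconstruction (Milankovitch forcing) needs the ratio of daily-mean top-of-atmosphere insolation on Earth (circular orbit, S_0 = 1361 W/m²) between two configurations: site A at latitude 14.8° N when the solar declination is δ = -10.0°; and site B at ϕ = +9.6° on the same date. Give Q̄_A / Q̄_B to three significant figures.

— Configuration A (ϕ=+14.8°):
cos h₀ = −tan(+14.8°) tan(-10.000°) = 0.0466, h₀ = 1.5242 rad.
Bracket: h₀ sin ϕ sin δ + cos ϕ cos δ sin h₀ = 1.5242×0.25545×-0.17365 + 0.96682×0.98481×0.99891 = -0.067612 + 0.951096 = 0.883484.
Q̄ = (S_0/π) × [bracket] = (1361/π) × 0.883484 = 382.74 W/m².
— Configuration B (ϕ=+9.6°):
cos h₀ = −tan(+9.6°) tan(-10.000°) = 0.0298, h₀ = 1.5410 rad.
Bracket: h₀ sin ϕ sin δ + cos ϕ cos δ sin h₀ = 1.5410×0.16677×-0.17365 + 0.98600×0.98481×0.99956 = -0.044627 + 0.970595 = 0.925968.
Q̄ = (S_0/π) × [bracket] = (1361/π) × 0.925968 = 401.15 W/m².
Ratio Q̄_A / Q̄_B = 382.74 / 401.15 = 0.9541.

Q̄_A / Q̄_B ≈ 0.954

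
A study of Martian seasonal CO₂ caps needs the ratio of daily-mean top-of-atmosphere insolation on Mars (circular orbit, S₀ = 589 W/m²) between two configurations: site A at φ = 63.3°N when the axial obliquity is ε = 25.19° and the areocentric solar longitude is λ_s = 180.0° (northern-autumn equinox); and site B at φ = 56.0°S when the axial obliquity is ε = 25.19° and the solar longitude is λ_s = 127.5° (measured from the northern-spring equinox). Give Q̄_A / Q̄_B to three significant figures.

— Configuration A (φ=+63.3°):
sin δ = sin 25.19° × sin 180.0° = 0.00000, so δ = +0.000°.
cos H₀ = −tan(+63.3°) tan(+0.000°) = -0.0000, H₀ = 1.5708 rad.
Bracket: H₀ sin φ sin δ + cos φ cos δ sin H₀ = 1.5708×0.89337×0.00000 + 0.44932×1.00000×1.00000 = 0.000000 + 0.449320 = 0.449320.
Q̄ = (S₀/π) × [bracket] = (589/π) × 0.449320 = 84.241 W/m².
— Configuration B (φ=-56.0°):
Solar declination: sin δ = sin ε · sin λ_s = sin 25.19° × sin 127.5° = 0.33767, so δ = +19.735°.
cos H₀ = −tan(-56.0°) tan(+19.735°) = 0.5319, H₀ = 1.0100 rad.
Bracket: H₀ sin φ sin δ + cos φ cos δ sin H₀ = 1.0100×-0.82904×0.33767 + 0.55919×0.94127×0.84684 = -0.282741 + 0.445733 = 0.162992.
Q̄ = (S₀/π) × [bracket] = (589/π) × 0.162992 = 30.558 W/m².
Ratio Q̄_A / Q̄_B = 84.241 / 30.558 = 2.757.

Q̄_A / Q̄_B ≈ 2.76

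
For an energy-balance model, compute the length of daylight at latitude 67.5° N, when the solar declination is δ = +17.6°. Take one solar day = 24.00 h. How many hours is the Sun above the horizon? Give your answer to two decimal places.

cos h₀ = −tan ϕ · tan δ = −tan(+67.5°) × tan(+17.600°) = -0.7658, so h₀ = 2.4431 rad = 139.98°.
Daylight = 2h₀/(2π) × 24.00 h = (2.4431/π) × 24.00 = 18.66 h.

18.66 h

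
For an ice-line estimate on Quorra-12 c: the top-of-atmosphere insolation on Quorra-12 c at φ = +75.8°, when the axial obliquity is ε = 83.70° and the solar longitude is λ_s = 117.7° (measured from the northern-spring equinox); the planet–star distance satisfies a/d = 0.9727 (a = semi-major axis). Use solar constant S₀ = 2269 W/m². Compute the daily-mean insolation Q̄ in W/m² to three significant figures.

Q̄ ≈ 1.83e+03 W/m²

Solar declination: sin δ = sin ε · sin λ_s = sin 83.70° × sin 117.7° = 0.88005, so δ = +61.648°.
cos H₀ = −tan(+75.8°) tan(+61.648°) = -7.3237 ≤ −1 ⇒ polar day, H₀ = π.
Bracket: H₀ sin φ sin δ + cos φ cos δ sin H₀ = 3.1416×0.96945×0.88005 + 0.24531×0.47489×0.00000 = 2.680302 + 0.000000 = 2.680302.
Inverse-square distance factor (a/d)² = 0.9727² = 0.946145.
Q̄ = (S₀/π) × 0.946145 × [bracket] = (2269/π) × 0.946145 × 2.680302 = 1832 W/m².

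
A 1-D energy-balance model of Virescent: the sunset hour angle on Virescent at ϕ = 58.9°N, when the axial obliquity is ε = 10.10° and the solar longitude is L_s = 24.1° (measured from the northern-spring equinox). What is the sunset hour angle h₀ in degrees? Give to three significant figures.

Solar declination: sin δ = sin ε · sin L_s = sin 10.10° × sin 24.1° = 0.07161, so δ = +4.106°.
cos h₀ = −tan ϕ · tan δ = −tan(+58.9°) × tan(+4.106°) = -0.1190, so h₀ = 1.6901 rad = 96.84°.

h₀ = 96.8°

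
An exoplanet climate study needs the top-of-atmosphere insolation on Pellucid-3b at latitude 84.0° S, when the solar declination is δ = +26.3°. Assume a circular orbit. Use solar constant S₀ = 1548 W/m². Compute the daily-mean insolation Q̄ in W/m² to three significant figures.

Q̄ ≈ 0.00 W/m²

cos H₀ = −tan(-84.0°) tan(+26.300°) = 4.7023 ≥ 1 ⇒ polar night, H₀ = 0 and Q̄ = 0.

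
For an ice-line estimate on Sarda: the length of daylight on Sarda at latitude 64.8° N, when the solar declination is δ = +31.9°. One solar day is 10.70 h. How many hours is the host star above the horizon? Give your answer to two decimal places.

10.70 h

Sunrise equation: cos H₀ = −tan φ · tan δ = -1.3228 ≤ −1, so the host star never sets (polar day) and H₀ = π.
Daylight = 2H₀/(2π) × 10.70 h = (3.1416/π) × 10.70 = 10.70 h.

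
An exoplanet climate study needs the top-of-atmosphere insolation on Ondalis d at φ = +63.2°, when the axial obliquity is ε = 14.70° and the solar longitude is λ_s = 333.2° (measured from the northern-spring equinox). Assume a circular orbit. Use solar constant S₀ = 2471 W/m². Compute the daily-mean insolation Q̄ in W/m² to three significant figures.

Solar declination: sin δ = sin ε · sin λ_s = sin 14.70° × sin 333.2° = -0.11441, so δ = -6.570°.
cos H₀ = −tan(+63.2°) tan(-6.570°) = 0.2280, H₀ = 1.3408 rad.
Bracket: H₀ sin φ sin δ + cos φ cos δ sin H₀ = 1.3408×0.89259×-0.11441 + 0.45088×0.99343×0.97366 = -0.136924 + 0.436120 = 0.299196.
Q̄ = (S₀/π) × [bracket] = (2471/π) × 0.299196 = 235.3 W/m².

Q̄ ≈ 235 W/m²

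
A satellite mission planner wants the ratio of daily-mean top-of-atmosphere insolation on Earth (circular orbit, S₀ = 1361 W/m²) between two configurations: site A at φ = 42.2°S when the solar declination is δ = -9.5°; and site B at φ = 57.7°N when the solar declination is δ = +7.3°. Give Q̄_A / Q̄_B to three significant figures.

— Configuration A (φ=-42.2°):
cos H₀ = −tan(-42.2°) tan(-9.500°) = -0.1517, H₀ = 1.7231 rad.
Bracket: H₀ sin φ sin δ + cos φ cos δ sin H₀ = 1.7231×-0.67172×-0.16505 + 0.74080×0.98629×0.98842 = 0.191036 + 0.722183 = 0.913219.
Q̄ = (S₀/π) × [bracket] = (1361/π) × 0.913219 = 395.62 W/m².
— Configuration B (φ=+57.7°):
cos H₀ = −tan(+57.7°) tan(+7.300°) = -0.2026, H₀ = 1.7748 rad.
Bracket: H₀ sin φ sin δ + cos φ cos δ sin H₀ = 1.7748×0.84526×0.12706 + 0.53435×0.99189×0.97925 = 0.190611 + 0.519019 = 0.709630.
Q̄ = (S₀/π) × [bracket] = (1361/π) × 0.709630 = 307.43 W/m².
Ratio Q̄_A / Q̄_B = 395.62 / 307.43 = 1.287.

Q̄_A / Q̄_B ≈ 1.29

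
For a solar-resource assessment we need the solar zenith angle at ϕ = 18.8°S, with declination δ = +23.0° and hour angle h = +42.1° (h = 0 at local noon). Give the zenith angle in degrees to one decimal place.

θ_z = 58.6°

cos θ_z = sin ϕ sin δ + cos ϕ cos δ cos h = -0.125919 + 0.646554 = 0.520635.
θ_z = arccos(0.520635) = 58.6°.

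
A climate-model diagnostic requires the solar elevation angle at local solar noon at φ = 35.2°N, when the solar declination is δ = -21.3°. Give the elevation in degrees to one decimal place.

At local noon the hour angle is zero, so the zenith angle equals |φ − δ| = |+35.2° − (-21.300°)| = 56.500°.
Elevation = 90° − 56.500° = 33.5°.

33.5°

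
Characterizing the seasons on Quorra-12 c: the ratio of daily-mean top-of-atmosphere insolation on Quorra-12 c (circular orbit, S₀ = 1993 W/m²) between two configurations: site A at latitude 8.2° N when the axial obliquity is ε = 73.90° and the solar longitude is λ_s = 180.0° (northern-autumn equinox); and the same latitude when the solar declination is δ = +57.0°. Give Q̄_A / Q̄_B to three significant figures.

Q̄_A / Q̄_B ≈ 1.34

— Configuration A (φ=+8.2°):
Solar declination: sin δ = sin ε · sin λ_s = sin 73.90° × sin 180.0° = 0.00000, so δ = +0.000°.
cos H₀ = −tan(+8.2°) tan(+0.000°) = -0.0000, H₀ = 1.5708 rad.
Bracket: H₀ sin φ sin δ + cos φ cos δ sin H₀ = 1.5708×0.14263×0.00000 + 0.98978×1.00000×1.00000 = 0.000000 + 0.989780 = 0.989780.
Q̄ = (S₀/π) × [bracket] = (1993/π) × 0.989780 = 627.91 W/m².
— Configuration B (φ=+8.2°):
cos H₀ = −tan(+8.2°) tan(+57.000°) = -0.2219, H₀ = 1.7946 rad.
Bracket: H₀ sin φ sin δ + cos φ cos δ sin H₀ = 1.7946×0.14263×0.83867 + 0.98978×0.54464×0.97507 = 0.214669 + 0.525635 = 0.740304.
Q̄ = (S₀/π) × [bracket] = (1993/π) × 0.740304 = 469.64 W/m².
Ratio Q̄_A / Q̄_B = 627.91 / 469.64 = 1.337.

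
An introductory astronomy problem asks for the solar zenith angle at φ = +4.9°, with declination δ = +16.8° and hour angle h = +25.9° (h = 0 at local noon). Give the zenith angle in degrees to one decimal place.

cos θ_z = sin φ sin δ + cos φ cos δ cos h = 0.024688 + 0.858017 = 0.882705.
θ_z = arccos(0.882705) = 28.0°.

θ_z = 28.0°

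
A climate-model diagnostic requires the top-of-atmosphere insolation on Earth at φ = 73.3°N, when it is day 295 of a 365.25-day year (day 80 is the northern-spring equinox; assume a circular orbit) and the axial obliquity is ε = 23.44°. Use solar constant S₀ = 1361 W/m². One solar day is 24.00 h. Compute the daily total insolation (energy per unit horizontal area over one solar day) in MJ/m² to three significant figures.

1.52 MJ/m²

Solar longitude: λ_s = 360° × (295 − 80)/365.25 = 211.910°.
sin δ = sin 23.44° × sin 211.910° = -0.21026, so δ = -12.138°.
cos H₀ = −tan(+73.3°) tan(-12.138°) = 0.7169, H₀ = 0.7715 rad.
Bracket: H₀ sin φ sin δ + cos φ cos δ sin H₀ = 0.7715×0.95782×-0.21026 + 0.28736×0.97764×0.69721 = -0.155373 + 0.195870 = 0.040497.
Q̄ = (S₀/π) × [bracket] = (1361/π) × 0.040497 = 17.544 W/m².
Daily total = Q̄ × 24.00 h × 3600 s/h = 17.544 × 24.00 × 3600 / 10⁶ = 1.516 MJ/m².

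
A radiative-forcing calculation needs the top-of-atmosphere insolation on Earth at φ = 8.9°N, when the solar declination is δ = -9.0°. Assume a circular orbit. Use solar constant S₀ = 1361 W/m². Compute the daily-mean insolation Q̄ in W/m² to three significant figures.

cos H₀ = −tan(+8.9°) tan(-9.000°) = 0.0248, H₀ = 1.5460 rad.
Bracket: H₀ sin φ sin δ + cos φ cos δ sin H₀ = 1.5460×0.15471×-0.15643 + 0.98796×0.98769×0.99969 = -0.037415 + 0.975496 = 0.938081.
Q̄ = (S₀/π) × [bracket] = (1361/π) × 0.938081 = 406.4 W/m².

Q̄ ≈ 406 W/m²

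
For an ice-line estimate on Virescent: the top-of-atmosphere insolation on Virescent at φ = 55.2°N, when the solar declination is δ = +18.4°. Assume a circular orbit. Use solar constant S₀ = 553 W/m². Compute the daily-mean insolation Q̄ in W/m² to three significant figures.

cos H₀ = −tan(+55.2°) tan(+18.400°) = -0.4786, H₀ = 2.0699 rad.
Bracket: H₀ sin φ sin δ + cos φ cos δ sin H₀ = 2.0699×0.82115×0.31565 + 0.57071×0.94888×0.87802 = 0.536510 + 0.475479 = 1.011989.
Q̄ = (S₀/π) × [bracket] = (553/π) × 1.011989 = 178.1 W/m².

Q̄ ≈ 178 W/m²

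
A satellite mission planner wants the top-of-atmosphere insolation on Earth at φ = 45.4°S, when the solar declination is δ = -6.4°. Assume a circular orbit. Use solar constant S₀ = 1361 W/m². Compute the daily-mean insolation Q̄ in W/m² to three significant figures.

Q̄ ≈ 358 W/m²

cos H₀ = −tan(-45.4°) tan(-6.400°) = -0.1137, H₀ = 1.6848 rad.
Bracket: H₀ sin φ sin δ + cos φ cos δ sin H₀ = 1.6848×-0.71203×-0.11147 + 0.70215×0.99377×0.99351 = 0.133723 + 0.693247 = 0.826970.
Q̄ = (S₀/π) × [bracket] = (1361/π) × 0.826970 = 358.3 W/m².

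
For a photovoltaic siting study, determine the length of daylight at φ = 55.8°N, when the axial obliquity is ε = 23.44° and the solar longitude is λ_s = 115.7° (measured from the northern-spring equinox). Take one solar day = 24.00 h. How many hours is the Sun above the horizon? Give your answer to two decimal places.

16.59 h

Solar declination: sin δ = sin ε · sin λ_s = sin 23.44° × sin 115.7° = 0.35844, so δ = +21.004°.
cos H₀ = −tan φ · tan δ = −tan(+55.8°) × tan(+21.004°) = -0.5650, so H₀ = 2.1712 rad = 124.40°.
Daylight = 2H₀/(2π) × 24.00 h = (2.1712/π) × 24.00 = 16.59 h.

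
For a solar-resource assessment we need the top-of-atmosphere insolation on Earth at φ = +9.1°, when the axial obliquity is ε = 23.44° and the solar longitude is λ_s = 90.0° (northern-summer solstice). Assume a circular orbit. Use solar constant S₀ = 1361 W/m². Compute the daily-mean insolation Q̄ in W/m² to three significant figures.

Q̄ ≈ 436 W/m²

Solar declination: sin δ = sin ε · sin λ_s = sin 23.44° × sin 90.0° = 0.39779, so δ = +23.440°.
cos H₀ = −tan(+9.1°) tan(+23.440°) = -0.0694, H₀ = 1.6403 rad.
Bracket: H₀ sin φ sin δ + cos φ cos δ sin H₀ = 1.6403×0.15816×0.39779 + 0.98741×0.91748×0.99759 = 0.103199 + 0.903746 = 1.006945.
Q̄ = (S₀/π) × [bracket] = (1361/π) × 1.006945 = 436.2 W/m².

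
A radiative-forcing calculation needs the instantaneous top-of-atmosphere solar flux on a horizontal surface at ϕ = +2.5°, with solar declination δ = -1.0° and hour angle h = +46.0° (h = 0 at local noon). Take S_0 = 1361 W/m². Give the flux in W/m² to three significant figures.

cos θ_z = sin ϕ sin δ + cos ϕ cos δ cos h = -0.000761 + 0.693892 = 0.693131.
Flux = S_0 · cos θ_z = 1361 × 0.693131 = 943.4 W/m².

943 W/m²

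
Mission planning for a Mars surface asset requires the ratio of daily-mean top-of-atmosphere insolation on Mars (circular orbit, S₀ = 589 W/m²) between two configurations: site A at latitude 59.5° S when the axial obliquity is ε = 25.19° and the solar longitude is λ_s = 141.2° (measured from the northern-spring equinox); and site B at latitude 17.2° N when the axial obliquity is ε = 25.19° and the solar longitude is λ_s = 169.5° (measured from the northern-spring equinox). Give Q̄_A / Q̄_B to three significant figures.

Q̄_A / Q̄_B ≈ 0.185

— Configuration A (φ=-59.5°):
Solar declination: sin δ = sin ε · sin λ_s = sin 25.19° × sin 141.2° = 0.26670, so δ = +15.468°.
cos H₀ = −tan(-59.5°) tan(+15.468°) = 0.4698, H₀ = 1.0818 rad.
Bracket: H₀ sin φ sin δ + cos φ cos δ sin H₀ = 1.0818×-0.86163×0.26670 + 0.50754×0.96378×0.88279 = -0.248594 + 0.431823 = 0.183229.
Q̄ = (S₀/π) × [bracket] = (589/π) × 0.183229 = 34.353 W/m².
— Configuration B (φ=+17.2°):
Solar declination: sin δ = sin ε · sin λ_s = sin 25.19° × sin 169.5° = 0.07756, so δ = +4.449°.
cos H₀ = −tan(+17.2°) tan(+4.449°) = -0.0241, H₀ = 1.5949 rad.
Bracket: H₀ sin φ sin δ + cos φ cos δ sin H₀ = 1.5949×0.29571×0.07756 + 0.95528×0.99699×0.99971 = 0.036579 + 0.952128 = 0.988707.
Q̄ = (S₀/π) × [bracket] = (589/π) × 0.988707 = 185.37 W/m².
Ratio Q̄_A / Q̄_B = 34.353 / 185.37 = 0.1853.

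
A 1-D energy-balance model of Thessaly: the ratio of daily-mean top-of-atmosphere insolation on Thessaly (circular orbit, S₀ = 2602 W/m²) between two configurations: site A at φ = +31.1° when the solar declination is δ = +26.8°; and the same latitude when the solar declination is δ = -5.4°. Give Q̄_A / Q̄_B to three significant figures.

— Configuration A (φ=+31.1°):
cos H₀ = −tan(+31.1°) tan(+26.800°) = -0.3047, H₀ = 1.8804 rad.
Bracket: H₀ sin φ sin δ + cos φ cos δ sin H₀ = 1.8804×0.51653×0.45088 + 0.85627×0.89259×0.95244 = 0.437932 + 0.727948 = 1.165880.
Q̄ = (S₀/π) × [bracket] = (2602/π) × 1.165880 = 965.63 W/m².
— Configuration B (φ=+31.1°):
cos H₀ = −tan(+31.1°) tan(-5.400°) = 0.0570, H₀ = 1.5137 rad.
Bracket: H₀ sin φ sin δ + cos φ cos δ sin H₀ = 1.5137×0.51653×-0.09411 + 0.85627×0.99556×0.99837 = -0.073582 + 0.851079 = 0.777497.
Q̄ = (S₀/π) × [bracket] = (2602/π) × 0.777497 = 643.96 W/m².
Ratio Q̄_A / Q̄_B = 965.63 / 643.96 = 1.500.

Q̄_A / Q̄_B ≈ 1.50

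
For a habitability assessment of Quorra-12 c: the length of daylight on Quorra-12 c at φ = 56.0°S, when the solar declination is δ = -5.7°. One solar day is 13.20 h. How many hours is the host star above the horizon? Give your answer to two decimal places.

cos H₀ = −tan φ · tan δ = −tan(-56.0°) × tan(-5.700°) = -0.1480, so H₀ = 1.7193 rad = 98.51°.
Daylight = 2H₀/(2π) × 13.20 h = (1.7193/π) × 13.20 = 7.22 h.

7.22 h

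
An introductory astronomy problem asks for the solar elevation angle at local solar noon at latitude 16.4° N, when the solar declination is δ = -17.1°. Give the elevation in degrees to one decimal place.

56.5°

At local noon the hour angle is zero, so the zenith angle equals |φ − δ| = |+16.4° − (-17.100°)| = 33.500°.
Elevation = 90° − 33.500° = 56.5°.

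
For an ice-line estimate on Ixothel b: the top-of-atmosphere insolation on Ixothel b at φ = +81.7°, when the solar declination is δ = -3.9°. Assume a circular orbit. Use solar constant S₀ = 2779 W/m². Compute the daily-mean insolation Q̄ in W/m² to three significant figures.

cos H₀ = −tan(+81.7°) tan(-3.900°) = 0.4673, H₀ = 1.0846 rad.
Bracket: H₀ sin φ sin δ + cos φ cos δ sin H₀ = 1.0846×0.98953×-0.06802 + 0.14436×0.99768×0.88409 = -0.073002 + 0.127331 = 0.054329.
Q̄ = (S₀/π) × [bracket] = (2779/π) × 0.054329 = 48.06 W/m².

Q̄ ≈ 48.1 W/m²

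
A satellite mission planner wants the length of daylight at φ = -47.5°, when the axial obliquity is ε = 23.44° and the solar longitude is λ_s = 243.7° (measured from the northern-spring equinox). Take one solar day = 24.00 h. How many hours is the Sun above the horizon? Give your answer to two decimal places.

15.28 h

Solar declination: sin δ = sin ε · sin λ_s = sin 23.44° × sin 243.7° = -0.35661, so δ = -20.892°.
cos H₀ = −tan φ · tan δ = −tan(-47.5°) × tan(-20.892°) = -0.4166, so H₀ = 2.0005 rad = 114.62°.
Daylight = 2H₀/(2π) × 24.00 h = (2.0005/π) × 24.00 = 15.28 h.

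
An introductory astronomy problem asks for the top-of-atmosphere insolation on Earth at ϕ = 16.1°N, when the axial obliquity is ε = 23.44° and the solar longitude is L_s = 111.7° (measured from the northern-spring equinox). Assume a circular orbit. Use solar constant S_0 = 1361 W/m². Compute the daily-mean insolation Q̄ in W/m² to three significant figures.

Q̄ ≈ 459 W/m²

Solar declination: sin δ = sin ε · sin L_s = sin 23.44° × sin 111.7° = 0.36960, so δ = +21.691°.
cos h₀ = −tan(+16.1°) tan(+21.691°) = -0.1148, h₀ = 1.6859 rad.
Bracket: h₀ sin ϕ sin δ + cos ϕ cos δ sin h₀ = 1.6859×0.27731×0.36960 + 0.96078×0.92919×0.99339 = 0.172794 + 0.886846 = 1.059640.
Q̄ = (S_0/π) × [bracket] = (1361/π) × 1.059640 = 459.1 W/m².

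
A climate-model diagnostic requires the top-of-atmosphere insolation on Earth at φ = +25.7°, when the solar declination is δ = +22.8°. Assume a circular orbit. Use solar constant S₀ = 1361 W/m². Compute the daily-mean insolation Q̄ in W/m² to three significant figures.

Q̄ ≈ 482 W/m²

cos H₀ = −tan(+25.7°) tan(+22.800°) = -0.2023, H₀ = 1.7745 rad.
Bracket: H₀ sin φ sin δ + cos φ cos δ sin H₀ = 1.7745×0.43366×0.38752 + 0.90108×0.92186×0.97932 = 0.298208 + 0.813491 = 1.111699.
Q̄ = (S₀/π) × [bracket] = (1361/π) × 1.111699 = 481.6 W/m².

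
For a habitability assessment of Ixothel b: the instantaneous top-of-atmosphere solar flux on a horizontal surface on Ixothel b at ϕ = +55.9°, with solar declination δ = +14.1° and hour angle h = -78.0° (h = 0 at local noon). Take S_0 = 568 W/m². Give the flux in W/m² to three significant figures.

179 W/m²

cos θ_z = sin ϕ sin δ + cos ϕ cos δ cos h = 0.201728 + 0.113052 = 0.314780.
Flux = S_0 · cos θ_z = 568 × 0.314780 = 178.8 W/m².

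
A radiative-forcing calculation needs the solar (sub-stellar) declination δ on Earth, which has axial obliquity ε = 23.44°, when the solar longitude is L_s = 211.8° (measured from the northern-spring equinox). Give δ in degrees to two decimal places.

δ = -12.10°

sin δ = sin ε · sin L_s = sin 23.44° × sin 211.8° = -0.209617.
δ = arcsin(-0.209617) = -12.10°.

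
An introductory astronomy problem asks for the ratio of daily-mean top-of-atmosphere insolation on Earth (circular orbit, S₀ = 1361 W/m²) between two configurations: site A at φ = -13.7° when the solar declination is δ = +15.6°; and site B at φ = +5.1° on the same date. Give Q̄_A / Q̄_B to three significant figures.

— Configuration A (φ=-13.7°):
cos H₀ = −tan(-13.7°) tan(+15.600°) = 0.0681, H₀ = 1.5027 rad.
Bracket: H₀ sin φ sin δ + cos φ cos δ sin H₀ = 1.5027×-0.23684×0.26892 + 0.97155×0.96316×0.99768 = -0.095708 + 0.933587 = 0.837879.
Q̄ = (S₀/π) × [bracket] = (1361/π) × 0.837879 = 362.99 W/m².
— Configuration B (φ=+5.1°):
cos H₀ = −tan(+5.1°) tan(+15.600°) = -0.0249, H₀ = 1.5957 rad.
Bracket: H₀ sin φ sin δ + cos φ cos δ sin H₀ = 1.5957×0.08889×0.26892 + 0.99604×0.96316×0.99969 = 0.038144 + 0.959048 = 0.997192.
Q̄ = (S₀/π) × [bracket] = (1361/π) × 0.997192 = 432.00 W/m².
Ratio Q̄_A / Q̄_B = 362.99 / 432.00 = 0.8403.

Q̄_A / Q̄_B ≈ 0.840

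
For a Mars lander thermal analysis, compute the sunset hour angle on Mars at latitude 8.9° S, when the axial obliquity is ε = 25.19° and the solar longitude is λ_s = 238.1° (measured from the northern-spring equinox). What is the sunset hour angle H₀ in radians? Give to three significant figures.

H₀ = 1.63 rad

Solar declination: sin δ = sin ε · sin λ_s = sin 25.19° × sin 238.1° = -0.36134, so δ = -21.183°.
cos H₀ = −tan φ · tan δ = −tan(-8.9°) × tan(-21.183°) = -0.0607, so H₀ = 1.6315 rad = 93.48°.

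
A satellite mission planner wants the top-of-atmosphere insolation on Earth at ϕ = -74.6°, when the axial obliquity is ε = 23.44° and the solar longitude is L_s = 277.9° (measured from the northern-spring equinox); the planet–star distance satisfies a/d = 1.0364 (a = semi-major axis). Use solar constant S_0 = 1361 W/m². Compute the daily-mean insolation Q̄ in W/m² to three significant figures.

Q̄ ≈ 555 W/m²

Solar declination: sin δ = sin ε · sin L_s = sin 23.44° × sin 277.9° = -0.39401, so δ = -23.204°.
cos h₀ = −tan(-74.6°) tan(-23.204°) = -1.5564 ≤ −1 ⇒ polar day, h₀ = π.
Bracket: h₀ sin ϕ sin δ + cos ϕ cos δ sin h₀ = 3.1416×-0.96410×-0.39401 + 0.26556×0.91910×0.00000 = 1.193384 + 0.000000 = 1.193384.
Inverse-square distance factor (a/d)² = 1.0364² = 1.074125.
Q̄ = (S_0/π) × 1.074125 × [bracket] = (1361/π) × 1.074125 × 1.193384 = 555.3 W/m².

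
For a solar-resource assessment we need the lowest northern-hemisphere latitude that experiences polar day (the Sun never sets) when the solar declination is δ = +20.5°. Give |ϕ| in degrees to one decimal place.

Polar day requires cos h₀ = −tan ϕ tan δ ≤ −1, i.e. tan ϕ tan δ ≥ 1.
The boundary is |tan ϕ| · |tan δ| = 1, so |ϕ| = 90° − |δ| = 90° − 20.5° = 69.5° in the northern hemisphere.

|ϕ| = 69.5°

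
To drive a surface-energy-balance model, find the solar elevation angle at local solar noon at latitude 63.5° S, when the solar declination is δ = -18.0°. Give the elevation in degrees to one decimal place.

44.5°

At local noon the hour angle is zero, so the zenith angle equals |φ − δ| = |-63.5° − (-18.000°)| = 45.500°.
Elevation = 90° − 45.500° = 44.5°.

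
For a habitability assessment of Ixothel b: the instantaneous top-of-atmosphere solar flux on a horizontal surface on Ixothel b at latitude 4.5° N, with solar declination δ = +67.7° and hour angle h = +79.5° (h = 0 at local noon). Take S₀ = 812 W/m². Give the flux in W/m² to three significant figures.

cos θ_z = sin φ sin δ + cos φ cos δ cos h = 0.072591 + 0.068937 = 0.141528.
Flux = S₀ · cos θ_z = 812 × 0.141528 = 114.9 W/m².

115 W/m²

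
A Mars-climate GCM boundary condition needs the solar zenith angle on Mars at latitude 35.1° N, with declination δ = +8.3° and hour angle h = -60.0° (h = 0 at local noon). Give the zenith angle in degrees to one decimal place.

cos θ_z = sin φ sin δ + cos φ cos δ cos h = 0.083006 + 0.404790 = 0.487796.
θ_z = arccos(0.487796) = 60.8°.

θ_z = 60.8°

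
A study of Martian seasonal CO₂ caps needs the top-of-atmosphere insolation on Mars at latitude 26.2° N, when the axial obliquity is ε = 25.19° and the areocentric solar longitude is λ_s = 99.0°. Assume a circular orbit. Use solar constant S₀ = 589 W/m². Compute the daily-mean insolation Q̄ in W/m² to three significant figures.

Q̄ ≈ 211 W/m²

sin δ = sin 25.19° × sin 99.0° = 0.42038, so δ = +24.859°.
cos H₀ = −tan(+26.2°) tan(+24.859°) = -0.2280, H₀ = 1.8008 rad.
Bracket: H₀ sin φ sin δ + cos φ cos δ sin H₀ = 1.8008×0.44151×0.42038 + 0.89726×0.90735×0.97367 = 0.334232 + 0.792693 = 1.126925.
Q̄ = (S₀/π) × [bracket] = (589/π) × 1.126925 = 211.3 W/m².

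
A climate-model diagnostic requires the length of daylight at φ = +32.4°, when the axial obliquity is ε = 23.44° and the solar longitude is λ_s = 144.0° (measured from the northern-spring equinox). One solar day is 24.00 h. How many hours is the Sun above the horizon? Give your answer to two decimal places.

13.17 h

Solar declination: sin δ = sin ε · sin λ_s = sin 23.44° × sin 144.0° = 0.23381, so δ = +13.522°.
cos H₀ = −tan φ · tan δ = −tan(+32.4°) × tan(+13.522°) = -0.1526, so H₀ = 1.7240 rad = 98.78°.
Daylight = 2H₀/(2π) × 24.00 h = (1.7240/π) × 24.00 = 13.17 h.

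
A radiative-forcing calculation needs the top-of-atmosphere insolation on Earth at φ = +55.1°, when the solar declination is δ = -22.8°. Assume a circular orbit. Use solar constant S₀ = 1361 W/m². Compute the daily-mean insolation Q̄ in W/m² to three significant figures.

cos H₀ = −tan(+55.1°) tan(-22.800°) = 0.6026, H₀ = 0.9241 rad.
Bracket: H₀ sin φ sin δ + cos φ cos δ sin H₀ = 0.9241×0.82015×-0.38752 + 0.57215×0.92186×0.79806 = -0.293702 + 0.420931 = 0.127229.
Q̄ = (S₀/π) × [bracket] = (1361/π) × 0.127229 = 55.12 W/m².

Q̄ ≈ 55.1 W/m²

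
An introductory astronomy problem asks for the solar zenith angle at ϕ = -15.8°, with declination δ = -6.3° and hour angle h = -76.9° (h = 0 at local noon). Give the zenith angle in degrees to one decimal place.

cos θ_z = sin ϕ sin δ + cos ϕ cos δ cos h = 0.029878 + 0.216771 = 0.246649.
θ_z = arccos(0.246649) = 75.7°.

θ_z = 75.7°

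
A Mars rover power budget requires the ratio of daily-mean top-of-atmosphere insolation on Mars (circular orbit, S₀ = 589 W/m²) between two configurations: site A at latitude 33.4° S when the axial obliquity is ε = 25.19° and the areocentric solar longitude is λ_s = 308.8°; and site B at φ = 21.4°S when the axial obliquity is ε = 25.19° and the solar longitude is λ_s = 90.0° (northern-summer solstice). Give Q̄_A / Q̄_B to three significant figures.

— Configuration A (φ=-33.4°):
sin δ = sin 25.19° × sin 308.8° = -0.33170, so δ = -19.372°.
cos H₀ = −tan(-33.4°) tan(-19.372°) = -0.2318, H₀ = 1.8048 rad.
Bracket: H₀ sin φ sin δ + cos φ cos δ sin H₀ = 1.8048×-0.55048×-0.33170 + 0.83485×0.94338×0.97275 = 0.329546 + 0.766119 = 1.095665.
Q̄ = (S₀/π) × [bracket] = (589/π) × 1.095665 = 205.42 W/m².
— Configuration B (φ=-21.4°):
Solar declination: sin δ = sin ε · sin λ_s = sin 25.19° × sin 90.0° = 0.42562, so δ = +25.190°.
cos H₀ = −tan(-21.4°) tan(+25.190°) = 0.1843, H₀ = 1.3854 rad.
Bracket: H₀ sin φ sin δ + cos φ cos δ sin H₀ = 1.3854×-0.36488×0.42562 + 0.93106×0.90490×0.98286 = -0.215153 + 0.828075 = 0.612922.
Q̄ = (S₀/π) × [bracket] = (589/π) × 0.612922 = 114.91 W/m².
Ratio Q̄_A / Q̄_B = 205.42 / 114.91 = 1.788.

Q̄_A / Q̄_B ≈ 1.79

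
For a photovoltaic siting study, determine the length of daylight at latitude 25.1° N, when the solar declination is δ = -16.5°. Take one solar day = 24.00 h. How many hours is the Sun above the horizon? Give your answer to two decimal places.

10.94 h

cos H₀ = −tan φ · tan δ = −tan(+25.1°) × tan(-16.500°) = 0.1388, so H₀ = 1.4316 rad = 82.02°.
Daylight = 2H₀/(2π) × 24.00 h = (1.4316/π) × 24.00 = 10.94 h.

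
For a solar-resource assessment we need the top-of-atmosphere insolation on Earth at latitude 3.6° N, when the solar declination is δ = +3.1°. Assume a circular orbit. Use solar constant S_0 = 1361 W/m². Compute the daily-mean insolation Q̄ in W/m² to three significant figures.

Q̄ ≈ 434 W/m²

cos h₀ = −tan(+3.6°) tan(+3.100°) = -0.0034, h₀ = 1.5742 rad.
Bracket: h₀ sin ϕ sin δ + cos ϕ cos δ sin h₀ = 1.5742×0.06279×0.05408 + 0.99803×0.99854×0.99999 = 0.005345 + 0.996563 = 1.001908.
Q̄ = (S_0/π) × [bracket] = (1361/π) × 1.001908 = 434.0 W/m².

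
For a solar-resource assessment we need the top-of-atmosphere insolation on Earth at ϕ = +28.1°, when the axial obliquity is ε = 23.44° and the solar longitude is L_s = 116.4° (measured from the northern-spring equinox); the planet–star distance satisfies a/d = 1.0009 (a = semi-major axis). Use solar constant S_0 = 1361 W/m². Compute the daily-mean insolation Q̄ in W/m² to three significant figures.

Solar declination: sin δ = sin ε · sin L_s = sin 23.44° × sin 116.4° = 0.35630, so δ = +20.873°.
cos h₀ = −tan(+28.1°) tan(+20.873°) = -0.2036, h₀ = 1.7758 rad.
Bracket: h₀ sin ϕ sin δ + cos ϕ cos δ sin h₀ = 1.7758×0.47101×0.35630 + 0.88213×0.93437×0.97905 = 0.298016 + 0.806968 = 1.104984.
Inverse-square distance factor (a/d)² = 1.0009² = 1.001801.
Q̄ = (S_0/π) × 1.001801 × [bracket] = (1361/π) × 1.001801 × 1.104984 = 479.6 W/m².

Q̄ ≈ 480 W/m²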